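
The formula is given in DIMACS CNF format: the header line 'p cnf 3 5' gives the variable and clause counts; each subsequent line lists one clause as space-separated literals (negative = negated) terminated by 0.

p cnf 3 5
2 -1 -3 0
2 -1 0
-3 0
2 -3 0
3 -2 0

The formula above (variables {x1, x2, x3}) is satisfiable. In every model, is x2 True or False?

Suppose x2 = True.
From the singleton clause (¬x3), x3 = False.
Now (x3) is unsatisfied and unit — conflict.
So every satisfying assignment has x2 = False.

False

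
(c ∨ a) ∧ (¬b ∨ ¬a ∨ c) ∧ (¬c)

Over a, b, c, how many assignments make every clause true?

There are 2^3 = 8 truth assignments over (a, b, c).
Split on a. With a = True, the clauses containing a are satisfied and ¬a drops from the rest; 1 of the 2^2 = 4 assignments to the other variables satisfy what remains.
With a = False, by the same count on the reduced clause set, 0 assignments work.
Total: 1 + 0 = 1.

1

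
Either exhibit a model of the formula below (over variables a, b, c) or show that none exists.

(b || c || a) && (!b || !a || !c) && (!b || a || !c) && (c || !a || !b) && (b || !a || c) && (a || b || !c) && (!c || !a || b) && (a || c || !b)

UNSATISFIABLE

Suppose b = true.
Suppose a = false.
Unit clause (!c) forces c = false.
But (c) is also a unit clause — contradiction.
Backtrack on a: now try a = true.
Unit clause (!c) forces c = false.
But (c) is also a unit clause — contradiction.
Neither a = true nor a = false works.
Backtrack on b: now try b = false.
Suppose c = true.
Unit clause (a) forces a = true.
But (!a) is also a unit clause — contradiction.
Backtrack on c: now try c = false.
Unit clause (a) forces a = true.
But (!a) is also a unit clause — contradiction.
Neither c = true nor c = false works.
Neither b = true nor b = false works.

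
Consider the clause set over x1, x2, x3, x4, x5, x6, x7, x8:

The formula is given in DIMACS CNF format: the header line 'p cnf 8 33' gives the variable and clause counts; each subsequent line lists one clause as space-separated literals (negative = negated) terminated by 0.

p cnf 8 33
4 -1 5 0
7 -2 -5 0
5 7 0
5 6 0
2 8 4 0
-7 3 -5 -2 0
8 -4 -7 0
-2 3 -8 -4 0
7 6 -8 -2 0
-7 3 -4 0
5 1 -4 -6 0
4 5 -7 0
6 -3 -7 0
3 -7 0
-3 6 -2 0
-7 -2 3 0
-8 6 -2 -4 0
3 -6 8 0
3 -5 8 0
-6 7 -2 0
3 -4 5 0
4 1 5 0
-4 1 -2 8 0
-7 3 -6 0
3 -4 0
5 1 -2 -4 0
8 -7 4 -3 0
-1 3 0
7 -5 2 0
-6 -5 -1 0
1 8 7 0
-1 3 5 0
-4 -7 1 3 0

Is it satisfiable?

Suppose x5 = False.
From the singleton clause (x7), x7 = True.
From the singleton clause (x6), x6 = True.
From the singleton clause (x4), x4 = True.
From the singleton clause (x8), x8 = True.
From the singleton clause (x3), x3 = True.
From the singleton clause (x1), x1 = True.
No clause remains; x2 is free.
A satisfying assignment: x1: True,  x2: True,  x3: True,  x4: True,  x5: False,  x6: True,  x7: True,  x8: True.

Yes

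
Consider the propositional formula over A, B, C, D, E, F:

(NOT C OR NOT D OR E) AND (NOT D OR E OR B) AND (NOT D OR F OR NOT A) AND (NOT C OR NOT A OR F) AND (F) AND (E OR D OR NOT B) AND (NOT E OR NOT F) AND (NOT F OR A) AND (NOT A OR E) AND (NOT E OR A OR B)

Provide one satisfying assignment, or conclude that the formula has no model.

The clause (F) is unit, so F = true.
The clause (NOT E) is unit, so E = false.
The clause (A) is unit, so A = true.
Now (NOT A) is unsatisfied and unit — conflict.

UNSATISFIABLE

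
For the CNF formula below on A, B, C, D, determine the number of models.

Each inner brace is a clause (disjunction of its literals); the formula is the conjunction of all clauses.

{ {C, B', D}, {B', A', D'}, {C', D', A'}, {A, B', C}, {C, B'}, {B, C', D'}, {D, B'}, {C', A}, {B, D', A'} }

There are 2^4 = 16 truth assignments over (A, B, C, D).
Split on B. With B = 1, the clauses containing B are satisfied and B' drops from the rest; 0 of the 2^3 = 8 assignments to the other variables satisfy what remains.
With B = 0, by the same count on the reduced clause set, 4 assignments work.
(One model: A=F, B=F, C=F, D=F.)
Total: 0 + 4 = 4.

4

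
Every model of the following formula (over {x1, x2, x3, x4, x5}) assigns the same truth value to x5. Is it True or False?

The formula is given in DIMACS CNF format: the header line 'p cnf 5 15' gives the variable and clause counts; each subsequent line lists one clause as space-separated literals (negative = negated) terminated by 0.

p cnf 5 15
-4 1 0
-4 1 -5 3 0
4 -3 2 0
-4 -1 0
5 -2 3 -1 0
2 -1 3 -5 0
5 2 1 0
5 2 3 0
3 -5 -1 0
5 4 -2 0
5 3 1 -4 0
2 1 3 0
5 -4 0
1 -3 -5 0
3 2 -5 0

True

Suppose x5 = False.
Unit clause (¬x4) forces x4 = False.
Unit clause (¬x2) forces x2 = False.
Unit clause (¬x3) forces x3 = False.
That conflicts with the unit clause (x3).
So every satisfying assignment has x5 = True.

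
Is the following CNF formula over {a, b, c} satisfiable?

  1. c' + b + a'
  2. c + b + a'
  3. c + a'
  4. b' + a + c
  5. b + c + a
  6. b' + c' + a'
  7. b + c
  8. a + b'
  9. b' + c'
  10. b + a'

Branch on c: set c = 1.
Unit clause (b') forces b = 0.
Unit clause (a') forces a = 0.
This assignment satisfies each clause.
A satisfying assignment: a=0; b=0; c=1.

Satisfiable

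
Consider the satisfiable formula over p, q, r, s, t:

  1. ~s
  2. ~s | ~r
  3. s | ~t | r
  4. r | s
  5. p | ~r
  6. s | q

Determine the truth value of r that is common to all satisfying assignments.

True

Suppose r = 0.
The clause (~s) is unit, so s = 0.
Now (s) is unsatisfied and unit — conflict.
So every satisfying assignment has r = True.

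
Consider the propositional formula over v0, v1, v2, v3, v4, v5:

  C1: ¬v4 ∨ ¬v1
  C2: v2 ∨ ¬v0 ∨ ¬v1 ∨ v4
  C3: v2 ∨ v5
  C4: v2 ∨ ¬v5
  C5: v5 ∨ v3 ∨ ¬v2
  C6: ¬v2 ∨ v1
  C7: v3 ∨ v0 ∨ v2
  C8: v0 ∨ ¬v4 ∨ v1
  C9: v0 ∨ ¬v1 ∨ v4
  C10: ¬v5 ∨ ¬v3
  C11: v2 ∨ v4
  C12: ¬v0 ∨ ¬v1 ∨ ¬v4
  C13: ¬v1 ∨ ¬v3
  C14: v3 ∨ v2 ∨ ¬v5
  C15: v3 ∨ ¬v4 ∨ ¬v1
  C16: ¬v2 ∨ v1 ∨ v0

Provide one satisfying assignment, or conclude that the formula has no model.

Case v4 = False:
Unit clause (v2) forces v2 = True.
Unit clause (v1) forces v1 = True.
Unit clause (v0) forces v0 = True.
Unit clause (¬v3) forces v3 = False.
Unit clause (v5) forces v5 = True.
All clauses are satisfied.

v0 ↦ True; v1 ↦ True; v2 ↦ True; v3 ↦ False; v4 ↦ False; v5 ↦ True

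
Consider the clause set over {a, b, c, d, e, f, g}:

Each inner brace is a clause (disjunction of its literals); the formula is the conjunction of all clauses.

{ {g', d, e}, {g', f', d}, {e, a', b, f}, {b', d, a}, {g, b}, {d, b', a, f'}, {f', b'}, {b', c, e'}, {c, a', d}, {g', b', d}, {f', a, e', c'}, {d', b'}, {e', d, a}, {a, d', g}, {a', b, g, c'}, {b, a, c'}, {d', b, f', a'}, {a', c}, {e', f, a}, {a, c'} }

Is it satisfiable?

Try g = 1.
Try d = 1.
The clause (b') is unit, so b = 0.
Try a = 0.
The clause (c') is unit, so c = 0.
Try e = 0.
Every clause is now satisfied; f is unconstrained.
A satisfying assignment: a ↦ 0,  b ↦ 0,  c ↦ 0,  d ↦ 1,  e ↦ 0,  f ↦ 0,  g ↦ 1.

Yes, satisfiable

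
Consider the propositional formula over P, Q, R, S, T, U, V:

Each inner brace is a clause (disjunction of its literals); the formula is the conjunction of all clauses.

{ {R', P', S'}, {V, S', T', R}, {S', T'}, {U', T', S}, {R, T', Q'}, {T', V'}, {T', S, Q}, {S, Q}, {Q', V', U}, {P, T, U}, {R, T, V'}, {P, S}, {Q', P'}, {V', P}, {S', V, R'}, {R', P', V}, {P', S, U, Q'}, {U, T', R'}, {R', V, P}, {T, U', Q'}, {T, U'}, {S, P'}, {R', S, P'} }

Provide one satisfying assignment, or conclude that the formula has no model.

P: 1, Q: 0, R: 0, S: 1, T: 0, U: 0, V: 0

Branch on S: set S = 1.
From the singleton clause (T'), T = 0.
From the singleton clause (U'), U = 0.
From the singleton clause (P), P = 1.
From the singleton clause (R'), R = 0.
From the singleton clause (V'), V = 0.
From the singleton clause (Q'), Q = 0.
Every clause now holds.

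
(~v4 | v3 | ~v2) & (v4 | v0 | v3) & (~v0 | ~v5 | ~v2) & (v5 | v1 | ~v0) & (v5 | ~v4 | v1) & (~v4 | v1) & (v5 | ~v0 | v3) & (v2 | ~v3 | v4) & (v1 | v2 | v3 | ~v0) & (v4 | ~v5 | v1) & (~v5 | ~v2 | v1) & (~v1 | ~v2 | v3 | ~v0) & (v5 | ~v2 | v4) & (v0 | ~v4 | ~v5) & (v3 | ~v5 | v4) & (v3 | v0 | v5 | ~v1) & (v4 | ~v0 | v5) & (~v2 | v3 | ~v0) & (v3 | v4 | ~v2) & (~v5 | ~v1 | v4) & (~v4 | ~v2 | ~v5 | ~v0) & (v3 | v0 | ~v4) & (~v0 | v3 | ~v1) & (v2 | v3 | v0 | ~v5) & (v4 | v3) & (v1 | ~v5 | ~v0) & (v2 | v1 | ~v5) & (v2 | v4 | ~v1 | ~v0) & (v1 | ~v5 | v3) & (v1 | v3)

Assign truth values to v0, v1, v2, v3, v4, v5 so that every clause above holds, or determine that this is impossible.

v0: 1, v1: 1, v2: 0, v3: 1, v4: 1, v5: 0

Try v4 = 1.
From the singleton clause (v1), v1 = 1.
Try v3 = 1.
Try v0 = 1.
Try v5 = 0.
All clauses hold; v2 can take either value.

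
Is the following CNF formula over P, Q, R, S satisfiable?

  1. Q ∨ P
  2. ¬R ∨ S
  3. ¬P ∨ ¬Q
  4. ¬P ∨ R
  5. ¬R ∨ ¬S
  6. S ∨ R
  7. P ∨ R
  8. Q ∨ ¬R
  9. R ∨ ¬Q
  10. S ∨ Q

Unsatisfiable

Case Q = True:
From the singleton clause (¬P), P = False.
From the singleton clause (R), R = True.
From the singleton clause (S), S = True.
But (¬S) is also a unit clause — contradiction.
Backtrack on Q: now try Q = False.
From the singleton clause (P), P = True.
From the singleton clause (R), R = True.
But (¬R) is also a unit clause — contradiction.
Neither Q = True nor Q = False works.
No assignment satisfies every clause.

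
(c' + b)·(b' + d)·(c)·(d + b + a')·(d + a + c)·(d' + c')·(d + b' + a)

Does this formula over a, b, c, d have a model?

Unsatisfiable

From the singleton clause (c), c = 1.
From the singleton clause (b), b = 1.
From the singleton clause (d), d = 1.
Now (d') is unsatisfied and unit — conflict.
No assignment satisfies every clause.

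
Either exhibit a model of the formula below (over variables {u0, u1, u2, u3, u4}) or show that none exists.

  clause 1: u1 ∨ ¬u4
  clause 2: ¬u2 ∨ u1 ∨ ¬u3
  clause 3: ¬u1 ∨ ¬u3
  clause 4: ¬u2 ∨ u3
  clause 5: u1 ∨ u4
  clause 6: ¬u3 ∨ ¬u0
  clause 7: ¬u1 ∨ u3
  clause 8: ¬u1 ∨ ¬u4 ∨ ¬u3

Try u1 = True.
(¬u3) alone gives u3 = False.
But (u3) is also a unit clause — contradiction.
Undo u1 and try u1 = False.
(¬u4) alone gives u4 = False.
But (u4) is also a unit clause — contradiction.
Either choice for u1 ends in contradiction.

UNSATISFIABLE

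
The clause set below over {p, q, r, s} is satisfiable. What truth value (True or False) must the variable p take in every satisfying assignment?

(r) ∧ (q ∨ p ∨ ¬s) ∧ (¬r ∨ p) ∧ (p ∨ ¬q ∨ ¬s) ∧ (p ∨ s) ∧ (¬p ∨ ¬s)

True

Suppose p = False.
From the singleton clause (r), r = True.
That conflicts with the unit clause (¬r).
So every satisfying assignment has p = True.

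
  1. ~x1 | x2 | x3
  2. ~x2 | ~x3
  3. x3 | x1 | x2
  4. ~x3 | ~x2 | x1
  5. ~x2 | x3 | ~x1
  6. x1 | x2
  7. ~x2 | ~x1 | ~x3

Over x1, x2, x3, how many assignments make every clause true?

2

There are 2^3 = 8 truth assignments over (x1, x2, x3).
Check each against the 7 clauses (columns in the order x1, x2, x3):
  F F F  ✗ fails (x3 | x1 | x2)
  F F T  ✗ fails (x1 | x2)
  F T F  ✓ satisfies all
  F T T  ✗ fails (~x2 | ~x3)
  T F F  ✗ fails (~x1 | x2 | x3)
  T F T  ✓ satisfies all
  T T F  ✗ fails (~x2 | x3 | ~x1)
  T T T  ✗ fails (~x2 | ~x3)
2 of the 8 rows are models.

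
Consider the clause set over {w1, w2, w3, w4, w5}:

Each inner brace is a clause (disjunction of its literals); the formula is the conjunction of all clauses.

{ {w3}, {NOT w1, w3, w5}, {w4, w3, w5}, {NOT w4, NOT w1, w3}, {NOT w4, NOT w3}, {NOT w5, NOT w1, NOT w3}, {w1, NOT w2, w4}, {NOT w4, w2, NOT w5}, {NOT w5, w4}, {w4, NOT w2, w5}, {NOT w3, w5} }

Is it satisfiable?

The clause (w3) is unit, so w3 = true.
The clause (NOT w4) is unit, so w4 = false.
The clause (NOT w5) is unit, so w5 = false.
Now (w5) is unsatisfied and unit — conflict.
No assignment satisfies every clause.

Unsatisfiable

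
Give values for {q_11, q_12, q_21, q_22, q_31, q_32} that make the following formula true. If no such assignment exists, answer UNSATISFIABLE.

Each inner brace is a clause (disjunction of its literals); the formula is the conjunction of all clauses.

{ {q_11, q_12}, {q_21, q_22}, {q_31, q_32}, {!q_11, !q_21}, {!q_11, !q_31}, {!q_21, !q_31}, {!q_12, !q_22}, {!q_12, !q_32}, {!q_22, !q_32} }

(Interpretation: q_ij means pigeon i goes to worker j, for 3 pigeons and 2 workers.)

Suppose q_11 = true.
From the singleton clause (!q_21), q_21 = false.
From the singleton clause (q_22), q_22 = true.
From the singleton clause (!q_31), q_31 = false.
From the singleton clause (q_32), q_32 = true.
But (!q_32) is also a unit clause — contradiction.
Backtrack on q_11: now try q_11 = false.
From the singleton clause (q_12), q_12 = true.
From the singleton clause (!q_22), q_22 = false.
From the singleton clause (q_21), q_21 = true.
From the singleton clause (!q_31), q_31 = false.
From the singleton clause (q_32), q_32 = true.
But (!q_32) is also a unit clause — contradiction.
Neither q_11 = true nor q_11 = false works.

UNSATISFIABLE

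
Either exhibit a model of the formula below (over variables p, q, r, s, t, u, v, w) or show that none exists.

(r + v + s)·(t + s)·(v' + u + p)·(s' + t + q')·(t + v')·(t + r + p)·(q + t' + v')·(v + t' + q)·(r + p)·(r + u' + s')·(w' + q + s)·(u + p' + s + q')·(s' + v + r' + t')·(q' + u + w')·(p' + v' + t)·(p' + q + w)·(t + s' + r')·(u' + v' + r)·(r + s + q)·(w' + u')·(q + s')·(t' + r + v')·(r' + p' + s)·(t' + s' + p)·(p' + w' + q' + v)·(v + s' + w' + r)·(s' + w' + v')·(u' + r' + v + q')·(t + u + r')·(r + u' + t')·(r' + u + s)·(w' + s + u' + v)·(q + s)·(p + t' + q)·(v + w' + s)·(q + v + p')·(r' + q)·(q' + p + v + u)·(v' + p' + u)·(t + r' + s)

p ↦ 1, q ↦ 1, r ↦ 1, s ↦ 1, t ↦ 1, u ↦ 1, v ↦ 1, w ↦ 0

Suppose t = 1.
Suppose q = 1.
Suppose r = 1.
Suppose s = 1.
The clause (v) is unit, so v = 1.
The clause (p) is unit, so p = 1.
The clause (w') is unit, so w = 0.
The clause (u) is unit, so u = 1.
This assignment satisfies each clause.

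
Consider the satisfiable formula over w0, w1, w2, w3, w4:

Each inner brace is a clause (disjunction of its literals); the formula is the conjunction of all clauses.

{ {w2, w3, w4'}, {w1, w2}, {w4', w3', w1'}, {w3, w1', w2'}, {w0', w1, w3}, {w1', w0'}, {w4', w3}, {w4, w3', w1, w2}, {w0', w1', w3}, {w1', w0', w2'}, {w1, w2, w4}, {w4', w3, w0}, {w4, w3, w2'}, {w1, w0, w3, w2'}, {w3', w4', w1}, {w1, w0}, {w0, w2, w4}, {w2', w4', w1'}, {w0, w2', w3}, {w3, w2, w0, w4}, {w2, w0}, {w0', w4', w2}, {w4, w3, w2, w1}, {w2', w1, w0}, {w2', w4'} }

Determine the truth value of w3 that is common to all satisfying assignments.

True

Suppose w3 = 0.
The clause (w4') is unit, so w4 = 0.
The clause (w2') is unit, so w2 = 0.
The clause (w1) is unit, so w1 = 1.
The clause (w0') is unit, so w0 = 0.
That conflicts with the unit clause (w0).
So every satisfying assignment has w3 = True.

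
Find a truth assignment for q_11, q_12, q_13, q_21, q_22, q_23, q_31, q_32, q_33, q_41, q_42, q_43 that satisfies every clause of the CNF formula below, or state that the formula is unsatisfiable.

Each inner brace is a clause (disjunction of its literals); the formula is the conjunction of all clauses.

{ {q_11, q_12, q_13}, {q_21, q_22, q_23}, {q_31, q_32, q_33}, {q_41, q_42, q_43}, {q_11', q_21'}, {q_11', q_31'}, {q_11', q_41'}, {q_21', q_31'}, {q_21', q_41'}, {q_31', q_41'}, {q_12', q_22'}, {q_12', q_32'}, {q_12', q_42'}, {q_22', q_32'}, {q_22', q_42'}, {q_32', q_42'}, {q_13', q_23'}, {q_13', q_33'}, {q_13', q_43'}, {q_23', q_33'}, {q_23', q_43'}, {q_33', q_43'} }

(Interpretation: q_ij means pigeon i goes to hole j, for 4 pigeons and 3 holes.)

UNSATISFIABLE

Suppose q_11 = 0.
Suppose q_12 = 1.
(q_22') alone gives q_22 = 0.
(q_32') alone gives q_32 = 0.
(q_42') alone gives q_42 = 0.
Suppose q_21 = 1.
(q_31') alone gives q_31 = 0.
(q_33) alone gives q_33 = 1.
(q_41') alone gives q_41 = 0.
(q_43) alone gives q_43 = 1.
That conflicts with the unit clause (q_43').
That branch fails; take q_21 = 0 instead.
(q_23) alone gives q_23 = 1.
(q_13') alone gives q_13 = 0.
(q_33') alone gives q_33 = 0.
(q_31) alone gives q_31 = 1.
(q_41') alone gives q_41 = 0.
(q_43) alone gives q_43 = 1.
That conflicts with the unit clause (q_43').
Neither q_21 = 1 nor q_21 = 0 works.
That branch fails; take q_12 = 0 instead.
(q_13) alone gives q_13 = 1.
(q_23') alone gives q_23 = 0.
(q_33') alone gives q_33 = 0.
(q_43') alone gives q_43 = 0.
Suppose q_21 = 1.
(q_31') alone gives q_31 = 0.
(q_32) alone gives q_32 = 1.
(q_41') alone gives q_41 = 0.
(q_42) alone gives q_42 = 1.
That conflicts with the unit clause (q_42').
That branch fails; take q_21 = 0 instead.
(q_22) alone gives q_22 = 1.
(q_32') alone gives q_32 = 0.
(q_31) alone gives q_31 = 1.
(q_41') alone gives q_41 = 0.
(q_42) alone gives q_42 = 1.
That conflicts with the unit clause (q_42').
Neither q_21 = 1 nor q_21 = 0 works.
Neither q_12 = 1 nor q_12 = 0 works.
That branch fails; take q_11 = 1 instead.
(q_21') alone gives q_21 = 0.
(q_31') alone gives q_31 = 0.
(q_41') alone gives q_41 = 0.
Suppose q_22 = 1.
(q_12') alone gives q_12 = 0.
(q_32') alone gives q_32 = 0.
(q_33) alone gives q_33 = 1.
(q_42') alone gives q_42 = 0.
(q_43) alone gives q_43 = 1.
That conflicts with the unit clause (q_43').
That branch fails; take q_22 = 0 instead.
(q_23) alone gives q_23 = 1.
(q_13') alone gives q_13 = 0.
(q_33') alone gives q_33 = 0.
(q_32) alone gives q_32 = 1.
(q_12') alone gives q_12 = 0.
(q_42') alone gives q_42 = 0.
(q_43) alone gives q_43 = 1.
That conflicts with the unit clause (q_43').
Neither q_22 = 1 nor q_22 = 0 works.
Neither q_11 = 1 nor q_11 = 0 works.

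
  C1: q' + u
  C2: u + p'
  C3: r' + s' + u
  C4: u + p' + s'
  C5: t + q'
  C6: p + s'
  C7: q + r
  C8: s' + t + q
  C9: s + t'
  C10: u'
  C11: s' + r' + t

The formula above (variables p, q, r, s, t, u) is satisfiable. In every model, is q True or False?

Suppose q = 1.
(u) alone gives u = 1.
But (u') is also a unit clause — contradiction.
So every satisfying assignment has q = False.

False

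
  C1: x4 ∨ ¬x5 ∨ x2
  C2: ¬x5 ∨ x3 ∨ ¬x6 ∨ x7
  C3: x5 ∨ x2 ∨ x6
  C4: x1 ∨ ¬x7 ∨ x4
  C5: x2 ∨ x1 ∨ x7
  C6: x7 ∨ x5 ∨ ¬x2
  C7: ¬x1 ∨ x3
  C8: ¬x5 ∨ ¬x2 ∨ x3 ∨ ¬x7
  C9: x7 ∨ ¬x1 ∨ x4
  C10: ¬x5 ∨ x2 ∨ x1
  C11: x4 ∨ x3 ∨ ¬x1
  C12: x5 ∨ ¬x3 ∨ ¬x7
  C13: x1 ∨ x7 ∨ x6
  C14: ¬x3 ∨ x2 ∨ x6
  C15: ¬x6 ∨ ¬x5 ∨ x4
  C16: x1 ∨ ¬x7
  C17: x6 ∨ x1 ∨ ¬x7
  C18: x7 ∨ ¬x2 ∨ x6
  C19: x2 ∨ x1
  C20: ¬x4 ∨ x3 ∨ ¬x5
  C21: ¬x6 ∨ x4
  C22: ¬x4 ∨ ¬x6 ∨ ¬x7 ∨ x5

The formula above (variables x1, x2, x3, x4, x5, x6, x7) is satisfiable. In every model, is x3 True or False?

True

Suppose x3 = False.
(¬x1) alone gives x1 = False.
(¬x7) alone gives x7 = False.
(x2) alone gives x2 = True.
(x5) alone gives x5 = True.
(¬x6) alone gives x6 = False.
That conflicts with the unit clause (x6).
So every satisfying assignment has x3 = True.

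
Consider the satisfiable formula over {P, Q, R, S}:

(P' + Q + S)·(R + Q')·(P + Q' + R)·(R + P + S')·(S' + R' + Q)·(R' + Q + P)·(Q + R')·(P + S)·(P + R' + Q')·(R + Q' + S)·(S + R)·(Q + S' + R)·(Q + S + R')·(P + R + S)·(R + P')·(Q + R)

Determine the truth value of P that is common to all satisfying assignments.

Suppose P = 0.
The clause (S) is unit, so S = 1.
The clause (R) is unit, so R = 1.
The clause (Q) is unit, so Q = 1.
But (Q') is also a unit clause — contradiction.
So every satisfying assignment has P = True.

True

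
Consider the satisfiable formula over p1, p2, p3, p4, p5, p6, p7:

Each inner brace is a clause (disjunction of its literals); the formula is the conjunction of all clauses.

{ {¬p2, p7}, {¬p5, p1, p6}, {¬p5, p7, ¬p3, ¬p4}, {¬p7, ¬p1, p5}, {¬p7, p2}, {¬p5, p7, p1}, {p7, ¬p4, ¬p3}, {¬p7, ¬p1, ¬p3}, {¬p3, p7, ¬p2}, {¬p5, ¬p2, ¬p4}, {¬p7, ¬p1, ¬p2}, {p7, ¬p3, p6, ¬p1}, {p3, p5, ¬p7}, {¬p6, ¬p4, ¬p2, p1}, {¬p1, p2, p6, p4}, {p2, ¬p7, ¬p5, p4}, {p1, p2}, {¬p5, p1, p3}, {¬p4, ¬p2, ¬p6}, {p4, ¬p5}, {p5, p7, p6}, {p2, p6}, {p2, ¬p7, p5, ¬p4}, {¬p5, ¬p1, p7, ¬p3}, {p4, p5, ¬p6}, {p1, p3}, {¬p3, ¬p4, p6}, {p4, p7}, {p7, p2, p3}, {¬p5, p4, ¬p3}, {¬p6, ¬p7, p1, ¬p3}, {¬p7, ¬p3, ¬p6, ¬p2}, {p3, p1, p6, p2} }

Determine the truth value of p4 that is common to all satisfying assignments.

Suppose p4 = True.
Branch on p2: set p2 = False.
Unit clause (¬p7) forces p7 = False.
Unit clause (¬p3) forces p3 = False.
Now (p3) is unsatisfied and unit — conflict.
Backtrack on p2: now try p2 = True.
Unit clause (p7) forces p7 = True.
Unit clause (¬p5) forces p5 = False.
Unit clause (¬p1) forces p1 = False.
Unit clause (p3) forces p3 = True.
Unit clause (¬p6) forces p6 = False.
Now (p6) is unsatisfied and unit — conflict.
Both values of p2 lead to a conflict.
So every satisfying assignment has p4 = False.

False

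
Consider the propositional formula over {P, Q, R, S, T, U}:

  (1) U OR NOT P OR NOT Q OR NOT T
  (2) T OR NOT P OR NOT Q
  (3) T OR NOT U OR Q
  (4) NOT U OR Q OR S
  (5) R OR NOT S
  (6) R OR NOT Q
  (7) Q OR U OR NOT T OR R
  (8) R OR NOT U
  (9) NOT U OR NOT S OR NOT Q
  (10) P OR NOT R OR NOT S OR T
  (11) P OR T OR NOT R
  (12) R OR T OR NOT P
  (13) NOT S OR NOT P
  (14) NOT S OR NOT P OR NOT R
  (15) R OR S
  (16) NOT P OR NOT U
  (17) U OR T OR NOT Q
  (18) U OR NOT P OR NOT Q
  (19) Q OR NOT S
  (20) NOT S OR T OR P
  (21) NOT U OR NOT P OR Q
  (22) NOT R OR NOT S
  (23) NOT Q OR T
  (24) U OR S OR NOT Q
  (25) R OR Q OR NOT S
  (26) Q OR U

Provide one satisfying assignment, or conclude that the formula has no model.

Try R = true.
(NOT S) alone gives S = false.
Try U = true.
(Q) alone gives Q = true.
(NOT P) alone gives P = false.
(T) alone gives T = true.
All clauses are satisfied.

P: false,  Q: true,  R: true,  S: false,  T: true,  U: true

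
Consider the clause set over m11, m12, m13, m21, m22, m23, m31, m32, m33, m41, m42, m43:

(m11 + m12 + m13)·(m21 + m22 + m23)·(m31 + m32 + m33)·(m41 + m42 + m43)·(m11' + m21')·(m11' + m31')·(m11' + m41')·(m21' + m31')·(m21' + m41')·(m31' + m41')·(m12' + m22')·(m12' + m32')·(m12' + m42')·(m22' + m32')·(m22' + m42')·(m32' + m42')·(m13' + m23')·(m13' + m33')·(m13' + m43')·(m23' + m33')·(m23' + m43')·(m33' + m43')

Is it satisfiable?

No

Branch on m11: set m11 = 0.
Branch on m12: set m12 = 1.
Unit clause (m22') forces m22 = 0.
Unit clause (m32') forces m32 = 0.
Unit clause (m42') forces m42 = 0.
Branch on m21: set m21 = 1.
Unit clause (m31') forces m31 = 0.
Unit clause (m33) forces m33 = 1.
Unit clause (m41') forces m41 = 0.
Unit clause (m43) forces m43 = 1.
But (m43') is also a unit clause — contradiction.
So m21 must be the other value — set m21 = 0.
Unit clause (m23) forces m23 = 1.
Unit clause (m13') forces m13 = 0.
Unit clause (m33') forces m33 = 0.
Unit clause (m31) forces m31 = 1.
Unit clause (m41') forces m41 = 0.
Unit clause (m43) forces m43 = 1.
But (m43') is also a unit clause — contradiction.
Both values of m21 lead to a conflict.
So m12 must be the other value — set m12 = 0.
Unit clause (m13) forces m13 = 1.
Unit clause (m23') forces m23 = 0.
Unit clause (m33') forces m33 = 0.
Unit clause (m43') forces m43 = 0.
Branch on m21: set m21 = 1.
Unit clause (m31') forces m31 = 0.
Unit clause (m32) forces m32 = 1.
Unit clause (m41') forces m41 = 0.
Unit clause (m42) forces m42 = 1.
But (m42') is also a unit clause — contradiction.
So m21 must be the other value — set m21 = 0.
Unit clause (m22) forces m22 = 1.
Unit clause (m32') forces m32 = 0.
Unit clause (m31) forces m31 = 1.
Unit clause (m41') forces m41 = 0.
Unit clause (m42) forces m42 = 1.
But (m42') is also a unit clause — contradiction.
Both values of m21 lead to a conflict.
Both values of m12 lead to a conflict.
So m11 must be the other value — set m11 = 1.
Unit clause (m21') forces m21 = 0.
Unit clause (m31') forces m31 = 0.
Unit clause (m41') forces m41 = 0.
Branch on m22: set m22 = 1.
Unit clause (m12') forces m12 = 0.
Unit clause (m32') forces m32 = 0.
Unit clause (m33) forces m33 = 1.
Unit clause (m42') forces m42 = 0.
Unit clause (m43) forces m43 = 1.
But (m43') is also a unit clause — contradiction.
So m22 must be the other value — set m22 = 0.
Unit clause (m23) forces m23 = 1.
Unit clause (m13') forces m13 = 0.
Unit clause (m33') forces m33 = 0.
Unit clause (m32) forces m32 = 1.
Unit clause (m12') forces m12 = 0.
Unit clause (m42') forces m42 = 0.
Unit clause (m43) forces m43 = 1.
But (m43') is also a unit clause — contradiction.
Both values of m22 lead to a conflict.
Both values of m11 lead to a conflict.
No assignment satisfies every clause.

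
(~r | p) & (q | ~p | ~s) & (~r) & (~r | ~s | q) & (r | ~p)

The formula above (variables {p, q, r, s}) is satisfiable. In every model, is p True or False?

Suppose p = 1.
Unit clause (~r) forces r = 0.
But (r) is also a unit clause — contradiction.
So every satisfying assignment has p = False.

False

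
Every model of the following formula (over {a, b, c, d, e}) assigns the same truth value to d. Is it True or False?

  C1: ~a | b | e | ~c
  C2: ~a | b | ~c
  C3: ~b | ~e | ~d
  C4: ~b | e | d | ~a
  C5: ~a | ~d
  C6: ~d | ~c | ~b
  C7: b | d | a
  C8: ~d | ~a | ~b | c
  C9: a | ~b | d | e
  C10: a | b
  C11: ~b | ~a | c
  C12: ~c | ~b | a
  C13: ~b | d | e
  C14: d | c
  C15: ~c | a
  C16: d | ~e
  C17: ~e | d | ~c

True

Suppose d = 0.
The clause (c) is unit, so c = 1.
The clause (a) is unit, so a = 1.
The clause (b) is unit, so b = 1.
The clause (e) is unit, so e = 1.
That conflicts with the unit clause (~e).
So every satisfying assignment has d = True.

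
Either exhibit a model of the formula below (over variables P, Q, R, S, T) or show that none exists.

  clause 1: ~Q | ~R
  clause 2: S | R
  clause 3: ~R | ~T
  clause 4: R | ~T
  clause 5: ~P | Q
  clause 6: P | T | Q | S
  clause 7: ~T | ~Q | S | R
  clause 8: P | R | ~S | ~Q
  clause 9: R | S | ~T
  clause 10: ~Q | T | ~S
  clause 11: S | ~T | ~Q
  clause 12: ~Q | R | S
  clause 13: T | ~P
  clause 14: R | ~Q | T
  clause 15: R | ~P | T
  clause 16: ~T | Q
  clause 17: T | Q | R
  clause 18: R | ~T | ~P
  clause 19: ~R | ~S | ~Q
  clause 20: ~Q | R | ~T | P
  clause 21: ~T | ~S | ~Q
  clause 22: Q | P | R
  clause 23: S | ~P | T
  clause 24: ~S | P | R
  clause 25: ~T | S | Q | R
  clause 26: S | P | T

Try Q = 0.
Unit clause (~P) forces P = 0.
Unit clause (~T) forces T = 0.
Unit clause (S) forces S = 1.
Unit clause (R) forces R = 1.
All clauses are satisfied.

P ↦ 0,  Q ↦ 0,  R ↦ 1,  S ↦ 1,  T ↦ 0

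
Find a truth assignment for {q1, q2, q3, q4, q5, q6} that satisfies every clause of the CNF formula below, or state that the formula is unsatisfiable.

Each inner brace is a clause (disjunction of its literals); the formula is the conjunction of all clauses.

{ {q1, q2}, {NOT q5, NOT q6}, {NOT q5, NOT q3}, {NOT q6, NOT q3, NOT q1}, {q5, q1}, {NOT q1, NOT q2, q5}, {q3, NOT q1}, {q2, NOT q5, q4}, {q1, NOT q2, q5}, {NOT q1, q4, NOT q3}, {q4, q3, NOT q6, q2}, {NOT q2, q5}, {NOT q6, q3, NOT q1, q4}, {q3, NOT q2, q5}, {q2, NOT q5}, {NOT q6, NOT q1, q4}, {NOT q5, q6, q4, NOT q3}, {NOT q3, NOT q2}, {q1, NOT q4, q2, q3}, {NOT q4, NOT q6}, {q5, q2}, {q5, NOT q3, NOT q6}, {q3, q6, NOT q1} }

q1 ↦ false,  q2 ↦ true,  q3 ↦ false,  q4 ↦ false,  q5 ↦ true,  q6 ↦ false

Branch on q1: set q1 = false.
(q2) alone gives q2 = true.
(q5) alone gives q5 = true.
(NOT q6) alone gives q6 = false.
(NOT q3) alone gives q3 = false.
Every clause is now satisfied; q4 is unconstrained.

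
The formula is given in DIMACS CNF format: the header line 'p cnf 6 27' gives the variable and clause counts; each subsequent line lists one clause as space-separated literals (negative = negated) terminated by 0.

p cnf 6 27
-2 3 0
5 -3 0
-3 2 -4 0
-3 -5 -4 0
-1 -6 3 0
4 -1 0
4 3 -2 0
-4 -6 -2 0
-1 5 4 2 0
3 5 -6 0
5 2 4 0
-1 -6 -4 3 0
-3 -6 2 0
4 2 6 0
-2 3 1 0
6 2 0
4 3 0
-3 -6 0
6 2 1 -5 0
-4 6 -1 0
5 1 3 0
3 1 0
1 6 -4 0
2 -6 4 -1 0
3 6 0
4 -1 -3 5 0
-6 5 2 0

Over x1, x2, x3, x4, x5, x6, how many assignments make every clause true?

1

There are 2^6 = 64 truth assignments over (x1, x2, x3, x4, x5, x6).
Split on x6. With x6 = True, the clauses containing x6 are satisfied and ¬x6 drops from the rest; 0 of the 2^5 = 32 assignments to the other variables satisfy what remains.
With x6 = False, by the same count on the reduced clause set, 1 assignment works.
(One model: x1=F, x2=T, x3=T, x4=F, x5=T, x6=F.)
Total: 0 + 1 = 1.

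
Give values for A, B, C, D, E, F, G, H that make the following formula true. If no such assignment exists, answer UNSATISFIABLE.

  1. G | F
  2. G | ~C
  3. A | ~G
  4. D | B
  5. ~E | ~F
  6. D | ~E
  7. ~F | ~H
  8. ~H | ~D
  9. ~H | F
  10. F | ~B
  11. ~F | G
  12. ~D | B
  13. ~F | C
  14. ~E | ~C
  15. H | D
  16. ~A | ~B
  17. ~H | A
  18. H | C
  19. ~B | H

Try G = 1.
From the singleton clause (A), A = 1.
From the singleton clause (~B), B = 0.
From the singleton clause (D), D = 1.
That conflicts with the unit clause (~D).
That branch fails; take G = 0 instead.
From the singleton clause (F), F = 1.
That conflicts with the unit clause (~F).
Both values of G lead to a conflict.

UNSATISFIABLE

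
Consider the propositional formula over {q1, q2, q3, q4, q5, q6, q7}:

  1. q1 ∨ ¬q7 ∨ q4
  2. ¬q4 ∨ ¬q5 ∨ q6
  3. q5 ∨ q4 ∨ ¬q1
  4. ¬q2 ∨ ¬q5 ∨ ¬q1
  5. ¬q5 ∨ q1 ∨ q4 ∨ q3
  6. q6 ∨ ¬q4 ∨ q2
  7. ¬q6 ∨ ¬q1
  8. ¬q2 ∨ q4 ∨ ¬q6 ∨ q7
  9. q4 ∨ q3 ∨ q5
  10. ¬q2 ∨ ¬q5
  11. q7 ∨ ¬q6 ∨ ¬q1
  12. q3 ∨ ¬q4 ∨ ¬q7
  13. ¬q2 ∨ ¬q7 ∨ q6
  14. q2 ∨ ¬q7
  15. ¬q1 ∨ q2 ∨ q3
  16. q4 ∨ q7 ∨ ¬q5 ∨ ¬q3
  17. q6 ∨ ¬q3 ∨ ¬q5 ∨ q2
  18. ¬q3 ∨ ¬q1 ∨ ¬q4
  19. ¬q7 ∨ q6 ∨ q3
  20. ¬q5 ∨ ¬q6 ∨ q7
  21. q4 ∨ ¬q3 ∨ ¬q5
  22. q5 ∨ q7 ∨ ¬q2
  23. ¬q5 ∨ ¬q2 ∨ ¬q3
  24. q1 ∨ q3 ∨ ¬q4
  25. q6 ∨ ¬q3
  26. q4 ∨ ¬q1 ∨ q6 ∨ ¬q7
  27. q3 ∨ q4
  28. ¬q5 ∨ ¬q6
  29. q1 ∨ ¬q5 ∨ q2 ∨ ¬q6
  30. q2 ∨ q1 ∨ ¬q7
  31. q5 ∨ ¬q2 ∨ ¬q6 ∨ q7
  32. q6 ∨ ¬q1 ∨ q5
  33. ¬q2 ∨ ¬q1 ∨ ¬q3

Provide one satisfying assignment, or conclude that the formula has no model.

Suppose q6 = True.
The clause (¬q1) is unit, so q1 = False.
The clause (¬q5) is unit, so q5 = False.
Suppose q7 = False.
The clause (¬q2) is unit, so q2 = False.
Suppose q4 = False.
The clause (q3) is unit, so q3 = True.
This assignment satisfies each clause.

q1: False,  q2: False,  q3: True,  q4: False,  q5: False,  q6: True,  q7: False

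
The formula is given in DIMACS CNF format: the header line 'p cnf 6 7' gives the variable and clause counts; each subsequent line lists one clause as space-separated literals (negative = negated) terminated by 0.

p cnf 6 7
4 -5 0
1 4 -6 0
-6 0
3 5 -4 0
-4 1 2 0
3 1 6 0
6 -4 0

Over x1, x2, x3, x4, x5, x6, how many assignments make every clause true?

There are 2^6 = 64 truth assignments over (x1, x2, x3, x4, x5, x6).
Split on x2. With x2 = True, the clauses containing x2 are satisfied and ¬x2 drops from the rest; 3 of the 2^5 = 32 assignments to the other variables satisfy what remains.
With x2 = False, by the same count on the reduced clause set, 3 assignments work.
(One model: x1=F, x2=F, x3=T, x4=F, x5=F, x6=F.)
Total: 3 + 3 = 6.

6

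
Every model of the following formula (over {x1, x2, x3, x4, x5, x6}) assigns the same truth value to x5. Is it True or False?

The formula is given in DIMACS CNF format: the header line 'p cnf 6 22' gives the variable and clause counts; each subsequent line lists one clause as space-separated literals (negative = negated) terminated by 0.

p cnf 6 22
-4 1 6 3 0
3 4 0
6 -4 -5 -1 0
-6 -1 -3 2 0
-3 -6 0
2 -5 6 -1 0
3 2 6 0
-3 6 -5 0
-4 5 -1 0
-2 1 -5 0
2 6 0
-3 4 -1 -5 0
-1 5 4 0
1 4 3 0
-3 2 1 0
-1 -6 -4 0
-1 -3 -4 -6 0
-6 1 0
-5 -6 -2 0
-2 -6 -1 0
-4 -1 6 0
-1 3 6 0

False

Suppose x5 = True.
Branch on x3: set x3 = True.
Unit clause (¬x6) forces x6 = False.
That conflicts with the unit clause (x6).
Backtrack on x3: now try x3 = False.
Unit clause (x4) forces x4 = True.
Branch on x1: set x1 = True.
Unit clause (x6) forces x6 = True.
That conflicts with the unit clause (¬x6).
Backtrack on x1: now try x1 = False.
Unit clause (x6) forces x6 = True.
That conflicts with the unit clause (¬x6).
Either choice for x1 ends in contradiction.
Either choice for x3 ends in contradiction.
So every satisfying assignment has x5 = False.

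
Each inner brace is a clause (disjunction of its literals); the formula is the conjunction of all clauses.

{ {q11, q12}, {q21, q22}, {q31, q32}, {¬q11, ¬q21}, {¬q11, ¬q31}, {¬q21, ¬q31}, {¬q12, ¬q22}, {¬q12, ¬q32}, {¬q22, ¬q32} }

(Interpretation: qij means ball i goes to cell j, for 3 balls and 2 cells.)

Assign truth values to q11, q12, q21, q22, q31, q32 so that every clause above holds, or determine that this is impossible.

UNSATISFIABLE

Case q11 = True:
The clause (¬q21) is unit, so q21 = False.
The clause (q22) is unit, so q22 = True.
The clause (¬q31) is unit, so q31 = False.
The clause (q32) is unit, so q32 = True.
Now (¬q32) is unsatisfied and unit — conflict.
That branch fails; take q11 = False instead.
The clause (q12) is unit, so q12 = True.
The clause (¬q22) is unit, so q22 = False.
The clause (q21) is unit, so q21 = True.
The clause (¬q31) is unit, so q31 = False.
The clause (q32) is unit, so q32 = True.
Now (¬q32) is unsatisfied and unit — conflict.
Both values of q11 lead to a conflict.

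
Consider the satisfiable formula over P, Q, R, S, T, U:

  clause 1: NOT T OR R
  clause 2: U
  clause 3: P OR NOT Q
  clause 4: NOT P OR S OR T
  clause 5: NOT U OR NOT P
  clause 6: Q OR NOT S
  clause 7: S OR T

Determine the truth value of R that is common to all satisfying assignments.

True

Suppose R = false.
From the singleton clause (NOT T), T = false.
From the singleton clause (U), U = true.
From the singleton clause (NOT P), P = false.
From the singleton clause (NOT Q), Q = false.
From the singleton clause (NOT S), S = false.
Now (S) is unsatisfied and unit — conflict.
So every satisfying assignment has R = True.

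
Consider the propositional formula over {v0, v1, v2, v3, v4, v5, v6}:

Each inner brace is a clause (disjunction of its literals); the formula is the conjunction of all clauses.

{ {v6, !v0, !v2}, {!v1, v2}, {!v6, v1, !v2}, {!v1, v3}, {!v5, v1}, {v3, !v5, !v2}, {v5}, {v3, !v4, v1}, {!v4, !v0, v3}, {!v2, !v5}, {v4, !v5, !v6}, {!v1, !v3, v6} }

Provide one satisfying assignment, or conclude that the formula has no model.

UNSATISFIABLE

Unit clause (v5) forces v5 = true.
Unit clause (v1) forces v1 = true.
Unit clause (v2) forces v2 = true.
Now (!v2) is unsatisfied and unit — conflict.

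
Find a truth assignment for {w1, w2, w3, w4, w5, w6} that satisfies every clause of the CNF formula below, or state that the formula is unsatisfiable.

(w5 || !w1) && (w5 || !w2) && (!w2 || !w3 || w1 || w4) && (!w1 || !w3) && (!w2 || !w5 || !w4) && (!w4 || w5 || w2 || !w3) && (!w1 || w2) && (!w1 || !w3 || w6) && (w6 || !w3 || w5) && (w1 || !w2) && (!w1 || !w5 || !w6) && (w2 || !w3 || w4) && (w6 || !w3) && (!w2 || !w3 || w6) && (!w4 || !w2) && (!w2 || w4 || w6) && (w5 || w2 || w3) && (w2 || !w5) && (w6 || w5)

Suppose w5 = true.
Unit clause (w2) forces w2 = true.
Unit clause (!w4) forces w4 = false.
Unit clause (w1) forces w1 = true.
Unit clause (!w3) forces w3 = false.
Unit clause (!w6) forces w6 = false.
That conflicts with the unit clause (w6).
Backtrack on w5: now try w5 = false.
Unit clause (!w1) forces w1 = false.
Unit clause (!w2) forces w2 = false.
Unit clause (w3) forces w3 = true.
Unit clause (!w4) forces w4 = false.
That conflicts with the unit clause (w4).
Both values of w5 lead to a conflict.

UNSATISFIABLE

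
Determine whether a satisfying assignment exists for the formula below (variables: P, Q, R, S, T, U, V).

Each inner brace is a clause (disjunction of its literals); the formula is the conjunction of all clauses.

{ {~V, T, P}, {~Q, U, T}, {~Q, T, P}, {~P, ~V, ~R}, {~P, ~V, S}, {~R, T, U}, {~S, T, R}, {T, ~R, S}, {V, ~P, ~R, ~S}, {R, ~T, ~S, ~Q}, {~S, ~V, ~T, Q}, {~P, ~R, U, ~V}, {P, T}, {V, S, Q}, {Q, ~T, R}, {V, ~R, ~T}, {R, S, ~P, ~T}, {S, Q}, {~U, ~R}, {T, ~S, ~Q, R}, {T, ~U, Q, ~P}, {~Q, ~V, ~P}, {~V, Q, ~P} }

Case P = 0:
Unit clause (T) forces T = 1.
Case Q = 1:
Case R = 0:
Unit clause (~S) forces S = 0.
No clause remains; U, V are free.
A satisfying assignment: P ↦ 0; Q ↦ 1; R ↦ 0; S ↦ 0; T ↦ 1; U ↦ 0; V ↦ 1.

Yes, satisfiable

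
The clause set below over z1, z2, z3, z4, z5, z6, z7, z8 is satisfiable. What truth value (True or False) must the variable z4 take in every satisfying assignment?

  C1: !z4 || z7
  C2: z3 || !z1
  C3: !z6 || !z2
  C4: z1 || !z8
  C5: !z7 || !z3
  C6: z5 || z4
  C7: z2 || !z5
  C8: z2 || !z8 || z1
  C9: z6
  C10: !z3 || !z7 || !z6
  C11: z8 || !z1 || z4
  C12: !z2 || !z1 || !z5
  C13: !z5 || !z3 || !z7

Suppose z4 = false.
From the singleton clause (z5), z5 = true.
From the singleton clause (z2), z2 = true.
From the singleton clause (!z6), z6 = false.
But (z6) is also a unit clause — contradiction.
So every satisfying assignment has z4 = True.

True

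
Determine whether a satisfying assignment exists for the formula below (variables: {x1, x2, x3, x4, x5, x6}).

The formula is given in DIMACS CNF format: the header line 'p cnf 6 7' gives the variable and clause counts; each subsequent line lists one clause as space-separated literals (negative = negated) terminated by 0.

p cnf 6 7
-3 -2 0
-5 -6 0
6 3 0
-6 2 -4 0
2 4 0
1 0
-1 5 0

Unit clause (x1) forces x1 = True.
Unit clause (x5) forces x5 = True.
Unit clause (¬x6) forces x6 = False.
Unit clause (x3) forces x3 = True.
Unit clause (¬x2) forces x2 = False.
Unit clause (x4) forces x4 = True.
Every clause now holds.
A satisfying assignment: x1 ↦ True,  x2 ↦ False,  x3 ↦ True,  x4 ↦ True,  x5 ↦ True,  x6 ↦ False.

Yes, satisfiable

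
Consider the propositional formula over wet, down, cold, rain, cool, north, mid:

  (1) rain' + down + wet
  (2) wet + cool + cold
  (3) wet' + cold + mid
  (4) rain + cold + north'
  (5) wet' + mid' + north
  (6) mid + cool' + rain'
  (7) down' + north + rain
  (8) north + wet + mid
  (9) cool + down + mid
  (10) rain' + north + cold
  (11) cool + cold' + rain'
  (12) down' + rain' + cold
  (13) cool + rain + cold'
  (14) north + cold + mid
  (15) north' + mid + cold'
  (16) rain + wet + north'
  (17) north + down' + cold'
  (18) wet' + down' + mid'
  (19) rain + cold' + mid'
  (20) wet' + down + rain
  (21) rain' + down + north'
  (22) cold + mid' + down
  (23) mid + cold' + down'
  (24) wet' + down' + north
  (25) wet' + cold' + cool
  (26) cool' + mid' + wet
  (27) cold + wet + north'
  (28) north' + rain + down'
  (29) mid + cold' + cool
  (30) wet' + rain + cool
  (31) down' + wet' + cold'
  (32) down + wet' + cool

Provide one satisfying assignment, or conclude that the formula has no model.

Suppose rain = 0.
Suppose cold = 1.
(cool) alone gives cool = 1.
(mid') alone gives mid = 0.
(north') alone gives north = 0.
(down') alone gives down = 0.
(wet) alone gives wet = 1.
That conflicts with the unit clause (wet').
Backtrack on cold: now try cold = 0.
(north') alone gives north = 0.
(down') alone gives down = 0.
(mid) alone gives mid = 1.
That conflicts with the unit clause (mid').
Neither cold = 1 nor cold = 0 works.
Backtrack on rain: now try rain = 1.
Suppose down = 1.
(cold) alone gives cold = 1.
(cool) alone gives cool = 1.
(mid) alone gives mid = 1.
(north) alone gives north = 1.
(wet') alone gives wet = 0.
That conflicts with the unit clause (wet).
Backtrack on down: now try down = 0.
(wet) alone gives wet = 1.
(north') alone gives north = 0.
(mid') alone gives mid = 0.
(cold) alone gives cold = 1.
(cool') alone gives cool = 0.
That conflicts with the unit clause (cool).
Neither down = 1 nor down = 0 works.
Neither rain = 1 nor rain = 0 works.

UNSATISFIABLE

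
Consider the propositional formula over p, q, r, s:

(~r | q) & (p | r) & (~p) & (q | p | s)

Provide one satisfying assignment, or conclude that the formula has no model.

p: 0,  q: 1,  r: 1,  s: 1

The clause (~p) is unit, so p = 0.
The clause (r) is unit, so r = 1.
The clause (q) is unit, so q = 1.
Every clause is now satisfied; s is unconstrained.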